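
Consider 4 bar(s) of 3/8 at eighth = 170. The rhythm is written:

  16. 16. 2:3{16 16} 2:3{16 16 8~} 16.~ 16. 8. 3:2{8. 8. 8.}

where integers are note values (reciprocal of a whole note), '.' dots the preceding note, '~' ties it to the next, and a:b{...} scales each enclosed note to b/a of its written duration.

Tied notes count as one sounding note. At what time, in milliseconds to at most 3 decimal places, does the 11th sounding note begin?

1. 0.0ms @ 0 + 264.706ms (3/4)
2. 264.706ms @ 3/4 + 264.706ms (3/4)
3. 529.412ms @ 3/2 + 264.706ms (3/4)
4. 794.118ms @ 9/4 + 264.706ms (3/4)
5. 1058.824ms @ 3 + 264.706ms (3/4)
6. 1323.529ms @ 15/4 + 264.706ms (3/4)
7. 1588.235ms @ 9/2 + 1058.824ms (3)
8. 2647.059ms @ 15/2 + 529.412ms (3/2)
9. 3176.471ms @ 9 + 352.941ms (1)
10. 3529.412ms @ 10 + 352.941ms (1)
11. 3882.353ms @ 11 + 352.941ms (1)

note 11 onset = 11b = 3882.353ms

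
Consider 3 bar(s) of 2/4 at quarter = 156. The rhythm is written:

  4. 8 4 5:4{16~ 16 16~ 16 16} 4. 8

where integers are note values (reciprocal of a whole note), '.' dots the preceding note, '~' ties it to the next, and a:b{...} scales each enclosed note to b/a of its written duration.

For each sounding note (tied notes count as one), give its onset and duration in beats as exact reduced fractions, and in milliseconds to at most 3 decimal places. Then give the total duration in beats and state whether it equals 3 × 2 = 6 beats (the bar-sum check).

1) 0.0ms=0b +576.923ms=3/2b
2) 576.923ms=3/2b +192.308ms=1/2b
3) 769.231ms=2b +384.615ms=1b
4) 1153.846ms=3b +153.846ms=2/5b
5) 1307.692ms=17/5b +153.846ms=2/5b
6) 1461.538ms=19/5b +76.923ms=1/5b
7) 1538.462ms=4b +576.923ms=3/2b
8) 2115.385ms=11/2b +192.308ms=1/2b
Σ=6b of 6 (156bpm 2/4) — PASS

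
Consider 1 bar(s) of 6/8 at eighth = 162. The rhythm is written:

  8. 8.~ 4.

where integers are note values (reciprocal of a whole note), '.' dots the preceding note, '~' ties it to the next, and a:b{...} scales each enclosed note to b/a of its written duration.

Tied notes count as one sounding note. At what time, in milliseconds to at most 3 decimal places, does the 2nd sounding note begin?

1. 0.0ms @ 0 + 555.556ms (3/2)
2. 555.556ms @ 3/2 + 1666.667ms (9/2)

note 2 onset = 3/2b = 555.556ms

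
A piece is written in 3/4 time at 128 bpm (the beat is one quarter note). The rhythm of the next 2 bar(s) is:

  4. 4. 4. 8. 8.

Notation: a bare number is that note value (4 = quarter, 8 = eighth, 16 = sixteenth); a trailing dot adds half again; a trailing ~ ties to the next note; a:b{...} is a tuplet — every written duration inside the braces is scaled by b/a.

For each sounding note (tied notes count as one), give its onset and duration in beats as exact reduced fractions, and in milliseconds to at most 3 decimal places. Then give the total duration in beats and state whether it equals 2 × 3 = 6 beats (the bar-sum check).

1) 0.0ms=0b +703.125ms=3/2b
2) 703.125ms=3/2b +703.125ms=3/2b
3) 1406.25ms=3b +703.125ms=3/2b
4) 2109.375ms=9/2b +351.562ms=3/4b
5) 2460.938ms=21/4b +351.562ms=3/4b
Σ=6b of 6 (128bpm 3/4) — PASS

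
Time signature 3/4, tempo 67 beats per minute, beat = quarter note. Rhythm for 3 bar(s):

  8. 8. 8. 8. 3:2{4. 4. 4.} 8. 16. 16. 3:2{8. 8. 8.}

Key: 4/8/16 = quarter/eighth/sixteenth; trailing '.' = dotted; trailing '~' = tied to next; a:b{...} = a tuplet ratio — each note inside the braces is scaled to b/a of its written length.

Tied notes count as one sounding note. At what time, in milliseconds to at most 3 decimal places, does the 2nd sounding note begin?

1. 0.0ms @ 0 + 671.642ms (3/4)
2. 671.642ms @ 3/4 + 671.642ms (3/4)
3. 1343.284ms @ 3/2 + 671.642ms (3/4)
4. 2014.925ms @ 9/4 + 671.642ms (3/4)
5. 2686.567ms @ 3 + 895.522ms (1)
6. 3582.09ms @ 4 + 895.522ms (1)
7. 4477.612ms @ 5 + 895.522ms (1)
8. 5373.134ms @ 6 + 671.642ms (3/4)
9. 6044.776ms @ 27/4 + 335.821ms (3/8)
10. 6380.597ms @ 57/8 + 335.821ms (3/8)
11. 6716.418ms @ 15/2 + 447.761ms (1/2)
12. 7164.179ms @ 8 + 447.761ms (1/2)
13. 7611.94ms @ 17/2 + 447.761ms (1/2)

note 2 onset = 3/4b = 671.642ms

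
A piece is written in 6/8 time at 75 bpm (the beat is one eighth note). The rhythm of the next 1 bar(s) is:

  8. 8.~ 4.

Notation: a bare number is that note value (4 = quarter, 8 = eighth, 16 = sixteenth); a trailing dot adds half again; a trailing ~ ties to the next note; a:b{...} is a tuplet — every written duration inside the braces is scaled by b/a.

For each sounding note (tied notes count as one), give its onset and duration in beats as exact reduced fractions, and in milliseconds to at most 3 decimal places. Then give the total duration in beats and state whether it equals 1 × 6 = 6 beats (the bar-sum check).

1) 0.0ms=0b +1200.0ms=3/2b
2) 1200.0ms=3/2b +3600.0ms=9/2b
Σ=6b of 6 (75bpm 6/8) — PASS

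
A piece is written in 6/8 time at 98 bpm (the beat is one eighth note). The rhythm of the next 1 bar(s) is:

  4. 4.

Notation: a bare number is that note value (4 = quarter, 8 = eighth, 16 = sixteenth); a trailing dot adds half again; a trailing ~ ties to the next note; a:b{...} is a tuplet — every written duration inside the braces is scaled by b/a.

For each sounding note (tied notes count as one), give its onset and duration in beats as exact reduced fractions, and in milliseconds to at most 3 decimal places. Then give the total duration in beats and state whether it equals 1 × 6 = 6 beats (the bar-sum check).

1) 0.0ms=0b +1836.735ms=3b
2) 1836.735ms=3b +1836.735ms=3b
Σ=6b of 6 (98bpm 6/8) — PASS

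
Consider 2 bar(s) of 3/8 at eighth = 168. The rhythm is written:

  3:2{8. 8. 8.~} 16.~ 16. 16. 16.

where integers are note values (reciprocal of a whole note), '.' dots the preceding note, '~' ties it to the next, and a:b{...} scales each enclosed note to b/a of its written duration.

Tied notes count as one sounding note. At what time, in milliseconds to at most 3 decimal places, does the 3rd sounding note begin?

1. 0.0ms @ 0 + 357.143ms (1)
2. 357.143ms @ 1 + 357.143ms (1)
3. 714.286ms @ 2 + 892.857ms (5/2)
4. 1607.143ms @ 9/2 + 267.857ms (3/4)
5. 1875.0ms @ 21/4 + 267.857ms (3/4)

note 3 onset = 2b = 714.286ms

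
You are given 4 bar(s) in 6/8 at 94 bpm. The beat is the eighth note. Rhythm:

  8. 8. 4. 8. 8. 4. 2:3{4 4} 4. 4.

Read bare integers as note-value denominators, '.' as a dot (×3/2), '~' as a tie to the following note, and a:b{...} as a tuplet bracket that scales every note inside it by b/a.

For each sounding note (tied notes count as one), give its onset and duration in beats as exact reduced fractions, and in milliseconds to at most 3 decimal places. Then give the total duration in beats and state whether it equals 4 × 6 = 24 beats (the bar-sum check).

1) 0.0ms=0b +957.447ms=3/2b
2) 957.447ms=3/2b +957.447ms=3/2b
3) 1914.894ms=3b +1914.894ms=3b
4) 3829.787ms=6b +957.447ms=3/2b
5) 4787.234ms=15/2b +957.447ms=3/2b
6) 5744.681ms=9b +1914.894ms=3b
7) 7659.574ms=12b +1914.894ms=3b
8) 9574.468ms=15b +1914.894ms=3b
9) 11489.362ms=18b +1914.894ms=3b
10) 13404.255ms=21b +1914.894ms=3b
Σ=24b of 24 (94bpm 6/8) — PASS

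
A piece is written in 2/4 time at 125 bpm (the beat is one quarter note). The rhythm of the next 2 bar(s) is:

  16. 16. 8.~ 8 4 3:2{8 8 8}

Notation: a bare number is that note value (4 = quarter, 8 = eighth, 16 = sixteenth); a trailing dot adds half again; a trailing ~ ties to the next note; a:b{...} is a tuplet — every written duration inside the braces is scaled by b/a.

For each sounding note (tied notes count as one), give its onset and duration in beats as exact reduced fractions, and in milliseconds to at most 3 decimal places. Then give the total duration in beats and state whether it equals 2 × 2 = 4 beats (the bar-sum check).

1) 0.0ms=0b +180.0ms=3/8b
2) 180.0ms=3/8b +180.0ms=3/8b
3) 360.0ms=3/4b +600.0ms=5/4b
4) 960.0ms=2b +480.0ms=1b
5) 1440.0ms=3b +160.0ms=1/3b
6) 1600.0ms=10/3b +160.0ms=1/3b
7) 1760.0ms=11/3b +160.0ms=1/3b
Σ=4b of 4 (125bpm 2/4) — PASS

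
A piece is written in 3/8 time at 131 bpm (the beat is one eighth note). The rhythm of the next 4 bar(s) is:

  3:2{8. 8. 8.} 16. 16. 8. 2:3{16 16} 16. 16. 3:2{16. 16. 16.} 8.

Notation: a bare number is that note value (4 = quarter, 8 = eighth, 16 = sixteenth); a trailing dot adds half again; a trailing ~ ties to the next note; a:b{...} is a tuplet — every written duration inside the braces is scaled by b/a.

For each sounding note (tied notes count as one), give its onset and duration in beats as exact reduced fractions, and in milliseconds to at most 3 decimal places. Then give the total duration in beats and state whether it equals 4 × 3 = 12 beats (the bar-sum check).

1) 0.0ms=0b +458.015ms=1b
2) 458.015ms=1b +458.015ms=1b
3) 916.031ms=2b +458.015ms=1b
4) 1374.046ms=3b +343.511ms=3/4b
5) 1717.557ms=15/4b +343.511ms=3/4b
6) 2061.069ms=9/2b +687.023ms=3/2b
7) 2748.092ms=6b +343.511ms=3/4b
8) 3091.603ms=27/4b +343.511ms=3/4b
9) 3435.115ms=15/2b +343.511ms=3/4b
10) 3778.626ms=33/4b +343.511ms=3/4b
11) 4122.137ms=9b +229.008ms=1/2b
12) 4351.145ms=19/2b +229.008ms=1/2b
13) 4580.153ms=10b +229.008ms=1/2b
14) 4809.16ms=21/2b +687.023ms=3/2b
Σ=12b of 12 (131bpm 3/8) — PASS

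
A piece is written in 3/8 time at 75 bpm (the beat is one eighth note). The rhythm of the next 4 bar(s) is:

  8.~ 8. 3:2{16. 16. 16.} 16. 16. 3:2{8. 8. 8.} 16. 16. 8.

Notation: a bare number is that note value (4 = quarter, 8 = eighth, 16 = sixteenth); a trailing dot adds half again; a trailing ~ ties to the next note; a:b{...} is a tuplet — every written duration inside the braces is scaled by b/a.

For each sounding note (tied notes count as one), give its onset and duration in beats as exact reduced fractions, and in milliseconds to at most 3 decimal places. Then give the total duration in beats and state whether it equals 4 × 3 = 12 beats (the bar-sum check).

1) 0.0ms=0b +2400.0ms=3b
2) 2400.0ms=3b +400.0ms=1/2b
3) 2800.0ms=7/2b +400.0ms=1/2b
4) 3200.0ms=4b +400.0ms=1/2b
5) 3600.0ms=9/2b +600.0ms=3/4b
6) 4200.0ms=21/4b +600.0ms=3/4b
7) 4800.0ms=6b +800.0ms=1b
8) 5600.0ms=7b +800.0ms=1b
9) 6400.0ms=8b +800.0ms=1b
10) 7200.0ms=9b +600.0ms=3/4b
11) 7800.0ms=39/4b +600.0ms=3/4b
12) 8400.0ms=21/2b +1200.0ms=3/2b
Σ=12b of 12 (75bpm 3/8) — PASS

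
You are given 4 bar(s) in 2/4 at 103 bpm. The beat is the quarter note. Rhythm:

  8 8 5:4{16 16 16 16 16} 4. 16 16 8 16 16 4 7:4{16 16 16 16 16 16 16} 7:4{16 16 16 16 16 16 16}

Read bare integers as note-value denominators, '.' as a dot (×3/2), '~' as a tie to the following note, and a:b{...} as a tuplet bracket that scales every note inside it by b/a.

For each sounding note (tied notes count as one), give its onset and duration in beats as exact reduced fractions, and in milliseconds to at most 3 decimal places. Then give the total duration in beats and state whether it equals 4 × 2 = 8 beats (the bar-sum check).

1) 0.0ms=0b +291.262ms=1/2b
2) 291.262ms=1/2b +291.262ms=1/2b
3) 582.524ms=1b +116.505ms=1/5b
4) 699.029ms=6/5b +116.505ms=1/5b
5) 815.534ms=7/5b +116.505ms=1/5b
6) 932.039ms=8/5b +116.505ms=1/5b
7) 1048.544ms=9/5b +116.505ms=1/5b
8) 1165.049ms=2b +873.786ms=3/2b
9) 2038.835ms=7/2b +145.631ms=1/4b
10) 2184.466ms=15/4b +145.631ms=1/4b
11) 2330.097ms=4b +291.262ms=1/2b
12) 2621.359ms=9/2b +145.631ms=1/4b
13) 2766.99ms=19/4b +145.631ms=1/4b
14) 2912.621ms=5b +582.524ms=1b
15) 3495.146ms=6b +83.218ms=1/7b
16) 3578.363ms=43/7b +83.218ms=1/7b
17) 3661.581ms=44/7b +83.218ms=1/7b
18) 3744.799ms=45/7b +83.218ms=1/7b
19) 3828.017ms=46/7b +83.218ms=1/7b
20) 3911.234ms=47/7b +83.218ms=1/7b
21) 3994.452ms=48/7b +83.218ms=1/7b
22) 4077.67ms=7b +83.218ms=1/7b
23) 4160.888ms=50/7b +83.218ms=1/7b
24) 4244.105ms=51/7b +83.218ms=1/7b
25) 4327.323ms=52/7b +83.218ms=1/7b
26) 4410.541ms=53/7b +83.218ms=1/7b
27) 4493.759ms=54/7b +83.218ms=1/7b
28) 4576.976ms=55/7b +83.218ms=1/7b
Σ=8b of 8 (103bpm 2/4) — PASS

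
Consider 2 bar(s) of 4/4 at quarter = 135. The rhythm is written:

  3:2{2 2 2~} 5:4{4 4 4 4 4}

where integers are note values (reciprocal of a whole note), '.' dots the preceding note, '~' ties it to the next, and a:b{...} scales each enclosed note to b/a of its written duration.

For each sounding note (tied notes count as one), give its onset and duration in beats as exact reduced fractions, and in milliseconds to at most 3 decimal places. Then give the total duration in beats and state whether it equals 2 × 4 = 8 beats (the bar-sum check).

1) 0.0ms=0b +592.593ms=4/3b
2) 592.593ms=4/3b +592.593ms=4/3b
3) 1185.185ms=8/3b +948.148ms=32/15b
4) 2133.333ms=24/5b +355.556ms=4/5b
5) 2488.889ms=28/5b +355.556ms=4/5b
6) 2844.444ms=32/5b +355.556ms=4/5b
7) 3200.0ms=36/5b +355.556ms=4/5b
Σ=8b of 8 (135bpm 4/4) — PASS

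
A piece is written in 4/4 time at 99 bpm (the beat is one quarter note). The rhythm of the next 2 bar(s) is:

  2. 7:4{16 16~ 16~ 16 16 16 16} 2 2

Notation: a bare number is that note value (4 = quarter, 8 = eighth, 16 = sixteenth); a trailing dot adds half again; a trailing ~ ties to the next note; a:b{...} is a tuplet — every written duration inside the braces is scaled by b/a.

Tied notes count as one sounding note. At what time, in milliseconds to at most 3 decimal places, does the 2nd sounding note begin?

note 2 onset = 3b = 1818.182ms

1. 0.0ms @ 0 + 1818.182ms (3)
2. 1818.182ms @ 3 + 86.58ms (1/7)
3. 1904.762ms @ 22/7 + 259.74ms (3/7)
4. 2164.502ms @ 25/7 + 86.58ms (1/7)
5. 2251.082ms @ 26/7 + 86.58ms (1/7)
6. 2337.662ms @ 27/7 + 86.58ms (1/7)
7. 2424.242ms @ 4 + 1212.121ms (2)
8. 3636.364ms @ 6 + 1212.121ms (2)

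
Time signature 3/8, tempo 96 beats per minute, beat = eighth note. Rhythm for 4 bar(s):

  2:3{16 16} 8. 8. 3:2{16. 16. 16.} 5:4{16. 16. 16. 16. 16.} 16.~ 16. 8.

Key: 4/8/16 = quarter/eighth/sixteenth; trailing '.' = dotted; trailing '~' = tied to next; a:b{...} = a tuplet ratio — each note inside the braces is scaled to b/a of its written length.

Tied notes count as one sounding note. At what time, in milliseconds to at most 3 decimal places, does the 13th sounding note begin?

note 13 onset = 9b = 5625.0ms

1. 0.0ms @ 0 + 468.75ms (3/4)
2. 468.75ms @ 3/4 + 468.75ms (3/4)
3. 937.5ms @ 3/2 + 937.5ms (3/2)
4. 1875.0ms @ 3 + 937.5ms (3/2)
5. 2812.5ms @ 9/2 + 312.5ms (1/2)
6. 3125.0ms @ 5 + 312.5ms (1/2)
7. 3437.5ms @ 11/2 + 312.5ms (1/2)
8. 3750.0ms @ 6 + 375.0ms (3/5)
9. 4125.0ms @ 33/5 + 375.0ms (3/5)
10. 4500.0ms @ 36/5 + 375.0ms (3/5)
11. 4875.0ms @ 39/5 + 375.0ms (3/5)
12. 5250.0ms @ 42/5 + 375.0ms (3/5)
13. 5625.0ms @ 9 + 937.5ms (3/2)
14. 6562.5ms @ 21/2 + 937.5ms (3/2)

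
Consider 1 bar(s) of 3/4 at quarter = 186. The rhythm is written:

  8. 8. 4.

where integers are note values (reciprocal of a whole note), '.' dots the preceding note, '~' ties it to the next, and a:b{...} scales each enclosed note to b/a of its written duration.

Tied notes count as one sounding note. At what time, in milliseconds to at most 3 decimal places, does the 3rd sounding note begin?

note 3 onset = 3/2b = 483.871ms

1. 0.0ms @ 0 + 241.935ms (3/4)
2. 241.935ms @ 3/4 + 241.935ms (3/4)
3. 483.871ms @ 3/2 + 483.871ms (3/2)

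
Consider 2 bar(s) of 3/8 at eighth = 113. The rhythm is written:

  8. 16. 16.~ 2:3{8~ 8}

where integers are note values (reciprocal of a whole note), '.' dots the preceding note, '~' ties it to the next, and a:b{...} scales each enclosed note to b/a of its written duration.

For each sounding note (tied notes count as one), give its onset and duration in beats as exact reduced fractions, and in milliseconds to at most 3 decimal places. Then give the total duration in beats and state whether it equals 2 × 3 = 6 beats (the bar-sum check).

1) 0.0ms=0b +796.46ms=3/2b
2) 796.46ms=3/2b +398.23ms=3/4b
3) 1194.69ms=9/4b +1991.15ms=15/4b
Σ=6b of 6 (113bpm 3/8) — PASS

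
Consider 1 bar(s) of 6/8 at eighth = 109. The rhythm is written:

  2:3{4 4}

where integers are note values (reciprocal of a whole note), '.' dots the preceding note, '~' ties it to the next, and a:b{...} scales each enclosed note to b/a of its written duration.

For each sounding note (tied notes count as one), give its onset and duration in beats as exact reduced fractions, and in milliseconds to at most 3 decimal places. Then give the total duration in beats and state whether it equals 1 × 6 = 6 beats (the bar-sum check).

1) 0.0ms=0b +1651.376ms=3b
2) 1651.376ms=3b +1651.376ms=3b
Σ=6b of 6 (109bpm 6/8) — PASS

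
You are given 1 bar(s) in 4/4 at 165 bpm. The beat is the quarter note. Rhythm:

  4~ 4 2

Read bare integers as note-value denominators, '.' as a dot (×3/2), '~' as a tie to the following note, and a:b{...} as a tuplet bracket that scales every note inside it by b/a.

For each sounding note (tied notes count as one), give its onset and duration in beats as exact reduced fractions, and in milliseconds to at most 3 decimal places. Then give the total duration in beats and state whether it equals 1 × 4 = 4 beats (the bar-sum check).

1) 0.0ms=0b +727.273ms=2b
2) 727.273ms=2b +727.273ms=2b
Σ=4b of 4 (165bpm 4/4) — PASS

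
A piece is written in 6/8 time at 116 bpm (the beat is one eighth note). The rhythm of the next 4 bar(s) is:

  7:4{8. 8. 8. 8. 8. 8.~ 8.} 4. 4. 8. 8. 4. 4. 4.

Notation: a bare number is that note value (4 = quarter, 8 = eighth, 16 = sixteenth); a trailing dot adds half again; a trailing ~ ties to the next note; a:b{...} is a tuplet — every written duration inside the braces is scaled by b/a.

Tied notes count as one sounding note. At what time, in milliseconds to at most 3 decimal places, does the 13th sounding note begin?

1. 0.0ms @ 0 + 443.35ms (6/7)
2. 443.35ms @ 6/7 + 443.35ms (6/7)
3. 886.7ms @ 12/7 + 443.35ms (6/7)
4. 1330.049ms @ 18/7 + 443.35ms (6/7)
5. 1773.399ms @ 24/7 + 443.35ms (6/7)
6. 2216.749ms @ 30/7 + 886.7ms (12/7)
7. 3103.448ms @ 6 + 1551.724ms (3)
8. 4655.172ms @ 9 + 1551.724ms (3)
9. 6206.897ms @ 12 + 775.862ms (3/2)
10. 6982.759ms @ 27/2 + 775.862ms (3/2)
11. 7758.621ms @ 15 + 1551.724ms (3)
12. 9310.345ms @ 18 + 1551.724ms (3)
13. 10862.069ms @ 21 + 1551.724ms (3)

note 13 onset = 21b = 10862.069ms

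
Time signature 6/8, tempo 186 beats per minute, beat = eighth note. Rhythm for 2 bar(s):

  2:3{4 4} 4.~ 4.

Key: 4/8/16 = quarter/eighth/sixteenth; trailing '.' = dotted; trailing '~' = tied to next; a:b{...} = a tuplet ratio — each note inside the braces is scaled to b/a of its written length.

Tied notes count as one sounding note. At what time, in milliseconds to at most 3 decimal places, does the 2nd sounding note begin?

note 2 onset = 3b = 967.742ms

1. 0.0ms @ 0 + 967.742ms (3)
2. 967.742ms @ 3 + 967.742ms (3)
3. 1935.484ms @ 6 + 1935.484ms (6)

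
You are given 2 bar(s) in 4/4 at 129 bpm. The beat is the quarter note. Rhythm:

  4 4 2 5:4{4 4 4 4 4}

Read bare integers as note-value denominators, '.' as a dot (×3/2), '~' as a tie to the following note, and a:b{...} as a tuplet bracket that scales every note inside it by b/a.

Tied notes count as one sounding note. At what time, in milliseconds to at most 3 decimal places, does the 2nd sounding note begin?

note 2 onset = 1b = 465.116ms

1. 0.0ms @ 0 + 465.116ms (1)
2. 465.116ms @ 1 + 465.116ms (1)
3. 930.233ms @ 2 + 930.233ms (2)
4. 1860.465ms @ 4 + 372.093ms (4/5)
5. 2232.558ms @ 24/5 + 372.093ms (4/5)
6. 2604.651ms @ 28/5 + 372.093ms (4/5)
7. 2976.744ms @ 32/5 + 372.093ms (4/5)
8. 3348.837ms @ 36/5 + 372.093ms (4/5)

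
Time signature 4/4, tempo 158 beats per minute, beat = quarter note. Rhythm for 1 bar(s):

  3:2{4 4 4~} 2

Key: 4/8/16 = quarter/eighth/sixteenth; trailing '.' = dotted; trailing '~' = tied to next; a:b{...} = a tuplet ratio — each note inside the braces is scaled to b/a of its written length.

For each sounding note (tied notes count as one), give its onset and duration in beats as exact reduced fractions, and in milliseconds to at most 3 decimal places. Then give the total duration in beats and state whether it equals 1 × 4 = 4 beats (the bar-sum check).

1) 0.0ms=0b +253.165ms=2/3b
2) 253.165ms=2/3b +253.165ms=2/3b
3) 506.329ms=4/3b +1012.658ms=8/3b
Σ=4b of 4 (158bpm 4/4) — PASS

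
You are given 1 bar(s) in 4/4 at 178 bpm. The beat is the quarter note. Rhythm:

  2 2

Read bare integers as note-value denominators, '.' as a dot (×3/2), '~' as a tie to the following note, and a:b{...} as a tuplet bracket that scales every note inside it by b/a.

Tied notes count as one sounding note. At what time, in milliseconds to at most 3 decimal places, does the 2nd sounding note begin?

1. 0.0ms @ 0 + 674.157ms (2)
2. 674.157ms @ 2 + 674.157ms (2)

note 2 onset = 2b = 674.157ms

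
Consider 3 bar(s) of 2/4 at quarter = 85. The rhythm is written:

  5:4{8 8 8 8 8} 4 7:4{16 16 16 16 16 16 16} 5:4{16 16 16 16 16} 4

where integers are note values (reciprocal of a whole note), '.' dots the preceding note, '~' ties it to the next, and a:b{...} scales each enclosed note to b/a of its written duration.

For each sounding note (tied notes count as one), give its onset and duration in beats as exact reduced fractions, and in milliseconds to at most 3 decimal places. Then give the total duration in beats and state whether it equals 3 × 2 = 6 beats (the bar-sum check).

1) 0.0ms=0b +282.353ms=2/5b
2) 282.353ms=2/5b +282.353ms=2/5b
3) 564.706ms=4/5b +282.353ms=2/5b
4) 847.059ms=6/5b +282.353ms=2/5b
5) 1129.412ms=8/5b +282.353ms=2/5b
6) 1411.765ms=2b +705.882ms=1b
7) 2117.647ms=3b +100.84ms=1/7b
8) 2218.487ms=22/7b +100.84ms=1/7b
9) 2319.328ms=23/7b +100.84ms=1/7b
10) 2420.168ms=24/7b +100.84ms=1/7b
11) 2521.008ms=25/7b +100.84ms=1/7b
12) 2621.849ms=26/7b +100.84ms=1/7b
13) 2722.689ms=27/7b +100.84ms=1/7b
14) 2823.529ms=4b +141.176ms=1/5b
15) 2964.706ms=21/5b +141.176ms=1/5b
16) 3105.882ms=22/5b +141.176ms=1/5b
17) 3247.059ms=23/5b +141.176ms=1/5b
18) 3388.235ms=24/5b +141.176ms=1/5b
19) 3529.412ms=5b +705.882ms=1b
Σ=6b of 6 (85bpm 2/4) — PASS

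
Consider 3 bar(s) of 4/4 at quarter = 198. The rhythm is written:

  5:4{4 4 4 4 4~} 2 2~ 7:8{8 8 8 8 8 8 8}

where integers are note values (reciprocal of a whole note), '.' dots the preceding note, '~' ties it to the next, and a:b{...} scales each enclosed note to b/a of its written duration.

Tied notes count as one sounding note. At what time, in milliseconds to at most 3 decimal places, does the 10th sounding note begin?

1. 0.0ms @ 0 + 242.424ms (4/5)
2. 242.424ms @ 4/5 + 242.424ms (4/5)
3. 484.848ms @ 8/5 + 242.424ms (4/5)
4. 727.273ms @ 12/5 + 242.424ms (4/5)
5. 969.697ms @ 16/5 + 848.485ms (14/5)
6. 1818.182ms @ 6 + 779.221ms (18/7)
7. 2597.403ms @ 60/7 + 173.16ms (4/7)
8. 2770.563ms @ 64/7 + 173.16ms (4/7)
9. 2943.723ms @ 68/7 + 173.16ms (4/7)
10. 3116.883ms @ 72/7 + 173.16ms (4/7)
11. 3290.043ms @ 76/7 + 173.16ms (4/7)
12. 3463.203ms @ 80/7 + 173.16ms (4/7)

note 10 onset = 72/7b = 3116.883ms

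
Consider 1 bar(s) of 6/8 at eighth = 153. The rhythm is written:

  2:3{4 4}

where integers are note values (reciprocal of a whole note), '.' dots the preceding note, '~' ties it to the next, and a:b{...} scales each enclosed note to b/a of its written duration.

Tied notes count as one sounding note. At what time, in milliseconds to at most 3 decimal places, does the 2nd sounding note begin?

note 2 onset = 3b = 1176.471ms

1. 0.0ms @ 0 + 1176.471ms (3)
2. 1176.471ms @ 3 + 1176.471ms (3)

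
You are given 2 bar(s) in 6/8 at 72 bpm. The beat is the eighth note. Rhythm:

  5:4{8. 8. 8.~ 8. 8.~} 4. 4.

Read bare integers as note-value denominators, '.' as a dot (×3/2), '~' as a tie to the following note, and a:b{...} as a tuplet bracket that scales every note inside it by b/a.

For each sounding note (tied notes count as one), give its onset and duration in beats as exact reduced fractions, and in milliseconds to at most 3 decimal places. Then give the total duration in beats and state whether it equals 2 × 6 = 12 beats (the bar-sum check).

1) 0.0ms=0b +1000.0ms=6/5b
2) 1000.0ms=6/5b +1000.0ms=6/5b
3) 2000.0ms=12/5b +2000.0ms=12/5b
4) 4000.0ms=24/5b +3500.0ms=21/5b
5) 7500.0ms=9b +2500.0ms=3b
Σ=12b of 12 (72bpm 6/8) — PASS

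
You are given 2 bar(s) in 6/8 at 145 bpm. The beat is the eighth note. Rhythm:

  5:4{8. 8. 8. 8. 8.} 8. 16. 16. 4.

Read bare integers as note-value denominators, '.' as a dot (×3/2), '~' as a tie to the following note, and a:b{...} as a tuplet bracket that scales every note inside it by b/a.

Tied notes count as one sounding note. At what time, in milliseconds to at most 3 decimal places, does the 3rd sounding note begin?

note 3 onset = 12/5b = 993.103ms

1. 0.0ms @ 0 + 496.552ms (6/5)
2. 496.552ms @ 6/5 + 496.552ms (6/5)
3. 993.103ms @ 12/5 + 496.552ms (6/5)
4. 1489.655ms @ 18/5 + 496.552ms (6/5)
5. 1986.207ms @ 24/5 + 496.552ms (6/5)
6. 2482.759ms @ 6 + 620.69ms (3/2)
7. 3103.448ms @ 15/2 + 310.345ms (3/4)
8. 3413.793ms @ 33/4 + 310.345ms (3/4)
9. 3724.138ms @ 9 + 1241.379ms (3)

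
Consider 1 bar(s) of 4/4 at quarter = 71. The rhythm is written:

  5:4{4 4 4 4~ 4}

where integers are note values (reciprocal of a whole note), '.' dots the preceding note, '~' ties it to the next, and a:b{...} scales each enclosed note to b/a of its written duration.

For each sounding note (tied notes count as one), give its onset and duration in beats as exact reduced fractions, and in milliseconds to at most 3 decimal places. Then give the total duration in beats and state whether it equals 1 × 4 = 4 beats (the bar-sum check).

1) 0.0ms=0b +676.056ms=4/5b
2) 676.056ms=4/5b +676.056ms=4/5b
3) 1352.113ms=8/5b +676.056ms=4/5b
4) 2028.169ms=12/5b +1352.113ms=8/5b
Σ=4b of 4 (71bpm 4/4) — PASS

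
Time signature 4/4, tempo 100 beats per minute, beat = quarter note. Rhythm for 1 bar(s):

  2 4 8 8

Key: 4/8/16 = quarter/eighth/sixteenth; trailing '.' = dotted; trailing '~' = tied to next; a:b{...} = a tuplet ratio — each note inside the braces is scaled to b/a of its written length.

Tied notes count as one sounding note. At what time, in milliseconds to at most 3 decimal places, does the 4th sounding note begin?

note 4 onset = 7/2b = 2100.0ms

1. 0.0ms @ 0 + 1200.0ms (2)
2. 1200.0ms @ 2 + 600.0ms (1)
3. 1800.0ms @ 3 + 300.0ms (1/2)
4. 2100.0ms @ 7/2 + 300.0ms (1/2)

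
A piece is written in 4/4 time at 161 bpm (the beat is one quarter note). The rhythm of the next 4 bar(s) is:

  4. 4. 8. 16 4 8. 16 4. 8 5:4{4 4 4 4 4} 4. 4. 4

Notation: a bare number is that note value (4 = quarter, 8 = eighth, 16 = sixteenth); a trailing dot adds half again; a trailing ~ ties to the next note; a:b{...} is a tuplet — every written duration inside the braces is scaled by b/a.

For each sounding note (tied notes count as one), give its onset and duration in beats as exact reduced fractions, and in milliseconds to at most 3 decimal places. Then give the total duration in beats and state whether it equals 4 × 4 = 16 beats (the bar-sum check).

1) 0.0ms=0b +559.006ms=3/2b
2) 559.006ms=3/2b +559.006ms=3/2b
3) 1118.012ms=3b +279.503ms=3/4b
4) 1397.516ms=15/4b +93.168ms=1/4b
5) 1490.683ms=4b +372.671ms=1b
6) 1863.354ms=5b +279.503ms=3/4b
7) 2142.857ms=23/4b +93.168ms=1/4b
8) 2236.025ms=6b +559.006ms=3/2b
9) 2795.031ms=15/2b +186.335ms=1/2b
10) 2981.366ms=8b +298.137ms=4/5b
11) 3279.503ms=44/5b +298.137ms=4/5b
12) 3577.64ms=48/5b +298.137ms=4/5b
13) 3875.776ms=52/5b +298.137ms=4/5b
14) 4173.913ms=56/5b +298.137ms=4/5b
15) 4472.05ms=12b +559.006ms=3/2b
16) 5031.056ms=27/2b +559.006ms=3/2b
17) 5590.062ms=15b +372.671ms=1b
Σ=16b of 16 (161bpm 4/4) — PASS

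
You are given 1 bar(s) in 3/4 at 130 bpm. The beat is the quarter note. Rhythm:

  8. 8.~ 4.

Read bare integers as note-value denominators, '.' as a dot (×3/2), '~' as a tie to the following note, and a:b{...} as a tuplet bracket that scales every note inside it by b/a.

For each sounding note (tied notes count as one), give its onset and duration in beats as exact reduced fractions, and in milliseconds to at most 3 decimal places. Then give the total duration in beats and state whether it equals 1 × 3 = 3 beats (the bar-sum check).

1) 0.0ms=0b +346.154ms=3/4b
2) 346.154ms=3/4b +1038.462ms=9/4b
Σ=3b of 3 (130bpm 3/4) — PASS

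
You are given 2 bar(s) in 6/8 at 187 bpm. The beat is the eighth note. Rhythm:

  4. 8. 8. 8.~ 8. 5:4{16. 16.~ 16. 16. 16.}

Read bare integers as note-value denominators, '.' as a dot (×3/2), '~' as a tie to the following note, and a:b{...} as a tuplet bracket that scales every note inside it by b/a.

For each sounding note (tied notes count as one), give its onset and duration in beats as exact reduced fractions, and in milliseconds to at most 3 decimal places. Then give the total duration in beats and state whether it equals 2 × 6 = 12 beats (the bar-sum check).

1) 0.0ms=0b +962.567ms=3b
2) 962.567ms=3b +481.283ms=3/2b
3) 1443.85ms=9/2b +481.283ms=3/2b
4) 1925.134ms=6b +962.567ms=3b
5) 2887.701ms=9b +192.513ms=3/5b
6) 3080.214ms=48/5b +385.027ms=6/5b
7) 3465.241ms=54/5b +192.513ms=3/5b
8) 3657.754ms=57/5b +192.513ms=3/5b
Σ=12b of 12 (187bpm 6/8) — PASS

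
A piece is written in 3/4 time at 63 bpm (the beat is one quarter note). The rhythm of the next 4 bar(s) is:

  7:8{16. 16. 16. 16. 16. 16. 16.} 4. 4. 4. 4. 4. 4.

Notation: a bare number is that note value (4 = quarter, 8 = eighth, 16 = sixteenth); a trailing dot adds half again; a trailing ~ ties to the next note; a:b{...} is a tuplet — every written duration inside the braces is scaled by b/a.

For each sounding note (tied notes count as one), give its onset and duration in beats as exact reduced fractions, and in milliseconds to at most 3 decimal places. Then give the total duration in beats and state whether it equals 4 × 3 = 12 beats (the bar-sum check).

1) 0.0ms=0b +408.163ms=3/7b
2) 408.163ms=3/7b +408.163ms=3/7b
3) 816.327ms=6/7b +408.163ms=3/7b
4) 1224.49ms=9/7b +408.163ms=3/7b
5) 1632.653ms=12/7b +408.163ms=3/7b
6) 2040.816ms=15/7b +408.163ms=3/7b
7) 2448.98ms=18/7b +408.163ms=3/7b
8) 2857.143ms=3b +1428.571ms=3/2b
9) 4285.714ms=9/2b +1428.571ms=3/2b
10) 5714.286ms=6b +1428.571ms=3/2b
11) 7142.857ms=15/2b +1428.571ms=3/2b
12) 8571.429ms=9b +1428.571ms=3/2b
13) 10000.0ms=21/2b +1428.571ms=3/2b
Σ=12b of 12 (63bpm 3/4) — PASS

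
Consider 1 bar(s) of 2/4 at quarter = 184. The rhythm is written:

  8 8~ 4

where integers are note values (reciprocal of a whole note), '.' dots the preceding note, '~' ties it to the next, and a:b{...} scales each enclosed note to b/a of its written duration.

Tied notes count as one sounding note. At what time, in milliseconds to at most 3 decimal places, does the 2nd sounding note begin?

note 2 onset = 1/2b = 163.043ms

1. 0.0ms @ 0 + 163.043ms (1/2)
2. 163.043ms @ 1/2 + 489.13ms (3/2)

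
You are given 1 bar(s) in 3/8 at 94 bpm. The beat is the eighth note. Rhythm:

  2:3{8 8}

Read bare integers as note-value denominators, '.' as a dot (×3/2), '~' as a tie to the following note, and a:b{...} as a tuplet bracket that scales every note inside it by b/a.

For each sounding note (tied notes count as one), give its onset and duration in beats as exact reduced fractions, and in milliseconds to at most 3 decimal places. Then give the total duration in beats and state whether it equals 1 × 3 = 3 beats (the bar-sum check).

1) 0.0ms=0b +957.447ms=3/2b
2) 957.447ms=3/2b +957.447ms=3/2b
Σ=3b of 3 (94bpm 3/8) — PASS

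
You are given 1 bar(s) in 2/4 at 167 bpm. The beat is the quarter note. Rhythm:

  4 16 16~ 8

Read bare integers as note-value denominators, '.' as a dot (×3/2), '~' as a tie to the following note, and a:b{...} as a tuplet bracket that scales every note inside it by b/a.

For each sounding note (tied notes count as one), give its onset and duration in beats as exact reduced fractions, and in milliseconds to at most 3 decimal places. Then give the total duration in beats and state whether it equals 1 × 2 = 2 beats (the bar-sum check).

1) 0.0ms=0b +359.281ms=1b
2) 359.281ms=1b +89.82ms=1/4b
3) 449.102ms=5/4b +269.461ms=3/4b
Σ=2b of 2 (167bpm 2/4) — PASS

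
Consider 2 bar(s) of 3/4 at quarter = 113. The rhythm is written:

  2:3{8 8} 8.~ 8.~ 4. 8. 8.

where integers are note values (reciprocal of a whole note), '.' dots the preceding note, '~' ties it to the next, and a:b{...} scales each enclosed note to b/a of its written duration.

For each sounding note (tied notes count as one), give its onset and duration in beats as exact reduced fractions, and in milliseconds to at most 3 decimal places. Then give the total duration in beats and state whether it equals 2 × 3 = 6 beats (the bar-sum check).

1) 0.0ms=0b +398.23ms=3/4b
2) 398.23ms=3/4b +398.23ms=3/4b
3) 796.46ms=3/2b +1592.92ms=3b
4) 2389.381ms=9/2b +398.23ms=3/4b
5) 2787.611ms=21/4b +398.23ms=3/4b
Σ=6b of 6 (113bpm 3/4) — PASS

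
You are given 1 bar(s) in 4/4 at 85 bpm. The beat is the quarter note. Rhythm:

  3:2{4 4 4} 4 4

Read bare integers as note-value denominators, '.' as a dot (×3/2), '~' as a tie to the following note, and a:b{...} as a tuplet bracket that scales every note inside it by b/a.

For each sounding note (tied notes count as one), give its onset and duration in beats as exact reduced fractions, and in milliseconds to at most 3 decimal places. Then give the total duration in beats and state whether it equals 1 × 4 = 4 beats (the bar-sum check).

1) 0.0ms=0b +470.588ms=2/3b
2) 470.588ms=2/3b +470.588ms=2/3b
3) 941.176ms=4/3b +470.588ms=2/3b
4) 1411.765ms=2b +705.882ms=1b
5) 2117.647ms=3b +705.882ms=1b
Σ=4b of 4 (85bpm 4/4) — PASS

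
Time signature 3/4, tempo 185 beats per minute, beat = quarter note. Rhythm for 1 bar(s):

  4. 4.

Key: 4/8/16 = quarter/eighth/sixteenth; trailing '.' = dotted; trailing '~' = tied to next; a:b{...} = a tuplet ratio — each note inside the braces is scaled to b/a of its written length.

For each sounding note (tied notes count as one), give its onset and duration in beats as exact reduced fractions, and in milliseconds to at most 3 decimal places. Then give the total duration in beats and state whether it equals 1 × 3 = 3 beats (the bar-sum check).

1) 0.0ms=0b +486.486ms=3/2b
2) 486.486ms=3/2b +486.486ms=3/2b
Σ=3b of 3 (185bpm 3/4) — PASS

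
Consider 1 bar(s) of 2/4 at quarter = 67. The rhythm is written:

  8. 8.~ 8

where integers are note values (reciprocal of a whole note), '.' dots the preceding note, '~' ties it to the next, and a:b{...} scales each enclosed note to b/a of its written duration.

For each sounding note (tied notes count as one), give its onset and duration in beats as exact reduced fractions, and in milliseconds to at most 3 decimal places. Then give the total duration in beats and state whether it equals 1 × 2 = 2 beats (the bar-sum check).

1) 0.0ms=0b +671.642ms=3/4b
2) 671.642ms=3/4b +1119.403ms=5/4b
Σ=2b of 2 (67bpm 2/4) — PASS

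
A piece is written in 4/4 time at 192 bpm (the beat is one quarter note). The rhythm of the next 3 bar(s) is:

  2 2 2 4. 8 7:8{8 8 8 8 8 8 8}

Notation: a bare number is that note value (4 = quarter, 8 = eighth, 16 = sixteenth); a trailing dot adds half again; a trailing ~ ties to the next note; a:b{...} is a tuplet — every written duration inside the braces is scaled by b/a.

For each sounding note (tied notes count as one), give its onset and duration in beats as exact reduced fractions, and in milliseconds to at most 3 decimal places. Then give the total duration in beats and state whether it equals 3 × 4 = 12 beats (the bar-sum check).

1) 0.0ms=0b +625.0ms=2b
2) 625.0ms=2b +625.0ms=2b
3) 1250.0ms=4b +625.0ms=2b
4) 1875.0ms=6b +468.75ms=3/2b
5) 2343.75ms=15/2b +156.25ms=1/2b
6) 2500.0ms=8b +178.571ms=4/7b
7) 2678.571ms=60/7b +178.571ms=4/7b
8) 2857.143ms=64/7b +178.571ms=4/7b
9) 3035.714ms=68/7b +178.571ms=4/7b
10) 3214.286ms=72/7b +178.571ms=4/7b
11) 3392.857ms=76/7b +178.571ms=4/7b
12) 3571.429ms=80/7b +178.571ms=4/7b
Σ=12b of 12 (192bpm 4/4) — PASS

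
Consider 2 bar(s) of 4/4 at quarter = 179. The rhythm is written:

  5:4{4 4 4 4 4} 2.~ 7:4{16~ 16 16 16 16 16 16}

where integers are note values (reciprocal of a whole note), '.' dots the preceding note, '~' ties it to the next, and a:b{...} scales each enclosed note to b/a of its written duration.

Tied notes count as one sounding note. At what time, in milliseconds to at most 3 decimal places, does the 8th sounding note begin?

1. 0.0ms @ 0 + 268.156ms (4/5)
2. 268.156ms @ 4/5 + 268.156ms (4/5)
3. 536.313ms @ 8/5 + 268.156ms (4/5)
4. 804.469ms @ 12/5 + 268.156ms (4/5)
5. 1072.626ms @ 16/5 + 268.156ms (4/5)
6. 1340.782ms @ 4 + 1101.357ms (23/7)
7. 2442.139ms @ 51/7 + 47.885ms (1/7)
8. 2490.024ms @ 52/7 + 47.885ms (1/7)
9. 2537.909ms @ 53/7 + 47.885ms (1/7)
10. 2585.794ms @ 54/7 + 47.885ms (1/7)
11. 2633.679ms @ 55/7 + 47.885ms (1/7)

note 8 onset = 52/7b = 2490.024ms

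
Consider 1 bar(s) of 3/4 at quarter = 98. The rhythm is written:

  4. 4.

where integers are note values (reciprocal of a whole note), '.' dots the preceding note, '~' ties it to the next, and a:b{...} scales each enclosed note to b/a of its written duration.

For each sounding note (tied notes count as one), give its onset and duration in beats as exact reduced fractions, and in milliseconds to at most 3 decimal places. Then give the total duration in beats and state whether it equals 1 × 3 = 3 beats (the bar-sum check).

1) 0.0ms=0b +918.367ms=3/2b
2) 918.367ms=3/2b +918.367ms=3/2b
Σ=3b of 3 (98bpm 3/4) — PASS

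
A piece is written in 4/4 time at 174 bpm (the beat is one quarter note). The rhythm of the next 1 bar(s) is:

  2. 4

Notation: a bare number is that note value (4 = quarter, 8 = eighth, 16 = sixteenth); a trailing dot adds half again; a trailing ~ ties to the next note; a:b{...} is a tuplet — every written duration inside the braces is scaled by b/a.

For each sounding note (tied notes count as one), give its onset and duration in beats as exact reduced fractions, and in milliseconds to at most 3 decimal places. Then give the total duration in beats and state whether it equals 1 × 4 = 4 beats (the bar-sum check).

1) 0.0ms=0b +1034.483ms=3b
2) 1034.483ms=3b +344.828ms=1b
Σ=4b of 4 (174bpm 4/4) — PASS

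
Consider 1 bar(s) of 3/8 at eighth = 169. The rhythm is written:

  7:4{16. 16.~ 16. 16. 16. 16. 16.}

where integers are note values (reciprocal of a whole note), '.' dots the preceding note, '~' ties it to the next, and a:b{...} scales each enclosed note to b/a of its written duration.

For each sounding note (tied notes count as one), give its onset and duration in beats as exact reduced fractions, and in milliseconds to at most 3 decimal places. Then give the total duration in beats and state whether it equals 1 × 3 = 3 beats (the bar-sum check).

1) 0.0ms=0b +152.156ms=3/7b
2) 152.156ms=3/7b +304.311ms=6/7b
3) 456.467ms=9/7b +152.156ms=3/7b
4) 608.622ms=12/7b +152.156ms=3/7b
5) 760.778ms=15/7b +152.156ms=3/7b
6) 912.933ms=18/7b +152.156ms=3/7b
Σ=3b of 3 (169bpm 3/8) — PASS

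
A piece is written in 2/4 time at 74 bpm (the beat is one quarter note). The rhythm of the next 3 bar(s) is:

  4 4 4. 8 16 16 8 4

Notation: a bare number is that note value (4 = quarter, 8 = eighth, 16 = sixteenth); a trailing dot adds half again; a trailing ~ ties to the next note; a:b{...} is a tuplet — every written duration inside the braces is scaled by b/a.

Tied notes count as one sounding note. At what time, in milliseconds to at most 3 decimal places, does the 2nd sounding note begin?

1. 0.0ms @ 0 + 810.811ms (1)
2. 810.811ms @ 1 + 810.811ms (1)
3. 1621.622ms @ 2 + 1216.216ms (3/2)
4. 2837.838ms @ 7/2 + 405.405ms (1/2)
5. 3243.243ms @ 4 + 202.703ms (1/4)
6. 3445.946ms @ 17/4 + 202.703ms (1/4)
7. 3648.649ms @ 9/2 + 405.405ms (1/2)
8. 4054.054ms @ 5 + 810.811ms (1)

note 2 onset = 1b = 810.811ms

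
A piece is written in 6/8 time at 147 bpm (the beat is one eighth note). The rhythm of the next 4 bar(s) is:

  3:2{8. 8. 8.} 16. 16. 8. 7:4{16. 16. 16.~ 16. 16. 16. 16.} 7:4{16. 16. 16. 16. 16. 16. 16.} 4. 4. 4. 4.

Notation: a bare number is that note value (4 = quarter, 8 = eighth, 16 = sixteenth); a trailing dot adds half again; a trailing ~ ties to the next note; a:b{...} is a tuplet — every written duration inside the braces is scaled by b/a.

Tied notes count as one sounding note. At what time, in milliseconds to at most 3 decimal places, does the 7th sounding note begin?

note 7 onset = 6b = 2448.98ms

1. 0.0ms @ 0 + 408.163ms (1)
2. 408.163ms @ 1 + 408.163ms (1)
3. 816.327ms @ 2 + 408.163ms (1)
4. 1224.49ms @ 3 + 306.122ms (3/4)
5. 1530.612ms @ 15/4 + 306.122ms (3/4)
6. 1836.735ms @ 9/2 + 612.245ms (3/2)
7. 2448.98ms @ 6 + 174.927ms (3/7)
8. 2623.907ms @ 45/7 + 174.927ms (3/7)
9. 2798.834ms @ 48/7 + 349.854ms (6/7)
10. 3148.688ms @ 54/7 + 174.927ms (3/7)
11. 3323.615ms @ 57/7 + 174.927ms (3/7)
12. 3498.542ms @ 60/7 + 174.927ms (3/7)
13. 3673.469ms @ 9 + 174.927ms (3/7)
14. 3848.397ms @ 66/7 + 174.927ms (3/7)
15. 4023.324ms @ 69/7 + 174.927ms (3/7)
16. 4198.251ms @ 72/7 + 174.927ms (3/7)
17. 4373.178ms @ 75/7 + 174.927ms (3/7)
18. 4548.105ms @ 78/7 + 174.927ms (3/7)
19. 4723.032ms @ 81/7 + 174.927ms (3/7)
20. 4897.959ms @ 12 + 1224.49ms (3)
21. 6122.449ms @ 15 + 1224.49ms (3)
22. 7346.939ms @ 18 + 1224.49ms (3)
23. 8571.429ms @ 21 + 1224.49ms (3)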